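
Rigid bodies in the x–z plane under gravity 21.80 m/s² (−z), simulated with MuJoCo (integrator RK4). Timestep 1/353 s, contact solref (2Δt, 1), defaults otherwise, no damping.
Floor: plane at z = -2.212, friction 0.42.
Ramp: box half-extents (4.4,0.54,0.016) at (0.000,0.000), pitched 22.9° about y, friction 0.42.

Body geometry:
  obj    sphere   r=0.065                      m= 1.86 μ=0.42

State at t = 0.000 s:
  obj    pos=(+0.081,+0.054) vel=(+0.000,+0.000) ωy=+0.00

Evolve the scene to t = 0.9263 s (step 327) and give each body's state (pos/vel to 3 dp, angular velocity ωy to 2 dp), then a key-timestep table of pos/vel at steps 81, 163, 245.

State at t = 0.9263 s:
  obj    pos=(+2.476,-0.958) vel=(+5.171,-2.184) ωy=+86.34

Key-timestep trajectory:
   step    t(s)  obj.x    obj.z    obj.vx   obj.vz 
     81  0.2295   +0.228  -0.008  +1.281  -0.541
    163  0.4618   +0.676  -0.198  +2.577  -1.089
    245  0.6941   +1.425  -0.514  +3.874  -1.636


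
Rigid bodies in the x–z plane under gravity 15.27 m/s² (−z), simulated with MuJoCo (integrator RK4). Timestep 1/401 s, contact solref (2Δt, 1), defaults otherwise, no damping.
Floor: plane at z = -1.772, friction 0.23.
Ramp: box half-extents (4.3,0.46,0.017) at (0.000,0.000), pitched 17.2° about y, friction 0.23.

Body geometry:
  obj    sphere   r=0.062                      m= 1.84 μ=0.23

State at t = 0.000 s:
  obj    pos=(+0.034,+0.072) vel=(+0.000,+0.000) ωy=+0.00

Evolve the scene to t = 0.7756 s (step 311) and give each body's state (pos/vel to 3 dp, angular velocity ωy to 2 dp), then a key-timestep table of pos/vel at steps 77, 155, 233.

State at t = 0.7756 s:
  obj    pos=(+0.961,-0.215) vel=(+2.390,-0.740) ωy=+40.34

Key-timestep trajectory:
   step    t(s)  obj.x    obj.z    obj.vx   obj.vz 
     77  0.1920   +0.091  +0.055  +0.592  -0.183
    155  0.3865   +0.264  +0.001  +1.191  -0.369
    233  0.5810   +0.554  -0.089  +1.790  -0.554


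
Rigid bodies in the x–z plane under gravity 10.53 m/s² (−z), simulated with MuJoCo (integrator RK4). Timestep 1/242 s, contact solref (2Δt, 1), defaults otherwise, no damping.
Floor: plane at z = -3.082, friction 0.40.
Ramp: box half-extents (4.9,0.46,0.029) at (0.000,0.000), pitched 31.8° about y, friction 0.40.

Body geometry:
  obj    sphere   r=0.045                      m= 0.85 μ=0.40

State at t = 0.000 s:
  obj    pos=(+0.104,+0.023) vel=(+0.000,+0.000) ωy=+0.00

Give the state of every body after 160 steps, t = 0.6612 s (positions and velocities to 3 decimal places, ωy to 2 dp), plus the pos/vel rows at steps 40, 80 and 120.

State at t = 0.6612 s:
  obj    pos=(+0.840,-0.434) vel=(+2.227,-1.381) ωy=+58.22

Key-timestep trajectory:
   step    t(s)  obj.x    obj.z    obj.vx   obj.vz 
     40  0.1653   +0.150  -0.006  +0.557  -0.345
     80  0.3306   +0.288  -0.092  +1.114  -0.690
    120  0.4959   +0.518  -0.234  +1.670  -1.036


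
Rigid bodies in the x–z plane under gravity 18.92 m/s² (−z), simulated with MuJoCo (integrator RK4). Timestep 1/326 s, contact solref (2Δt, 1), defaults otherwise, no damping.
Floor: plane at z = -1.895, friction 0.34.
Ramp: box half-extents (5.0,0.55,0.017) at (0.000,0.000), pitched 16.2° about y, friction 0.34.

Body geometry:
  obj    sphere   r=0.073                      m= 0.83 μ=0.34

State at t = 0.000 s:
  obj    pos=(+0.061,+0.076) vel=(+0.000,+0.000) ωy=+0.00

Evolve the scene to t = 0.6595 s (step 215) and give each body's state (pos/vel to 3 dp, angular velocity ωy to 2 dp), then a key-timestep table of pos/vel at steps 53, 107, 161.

State at t = 0.6595 s:
  obj    pos=(+0.848,-0.153) vel=(+2.388,-0.694) ωy=+34.06

Key-timestep trajectory:
   step    t(s)  obj.x    obj.z    obj.vx   obj.vz 
     53  0.1626   +0.109  +0.062  +0.589  -0.171
    107  0.3282   +0.256  +0.019  +1.188  -0.345
    161  0.4939   +0.503  -0.052  +1.788  -0.520


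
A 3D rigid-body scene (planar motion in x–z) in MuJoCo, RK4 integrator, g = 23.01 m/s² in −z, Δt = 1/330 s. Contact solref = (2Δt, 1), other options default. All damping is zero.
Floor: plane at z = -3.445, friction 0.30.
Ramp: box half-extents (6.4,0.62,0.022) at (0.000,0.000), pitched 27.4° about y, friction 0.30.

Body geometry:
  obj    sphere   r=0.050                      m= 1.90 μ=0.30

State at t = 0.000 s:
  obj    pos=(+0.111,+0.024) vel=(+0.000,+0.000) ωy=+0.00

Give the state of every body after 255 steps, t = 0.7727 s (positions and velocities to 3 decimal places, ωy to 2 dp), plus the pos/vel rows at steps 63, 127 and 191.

State at t = 0.7727 s:
  obj    pos=(+2.116,-1.016) vel=(+5.189,-2.690) ωy=+116.88

Key-timestep trajectory:
   step    t(s)  obj.x    obj.z    obj.vx   obj.vz 
     63  0.1909   +0.233  -0.040  +1.282  -0.665
    127  0.3848   +0.608  -0.234  +2.584  -1.340
    191  0.5788   +1.236  -0.559  +3.887  -2.015


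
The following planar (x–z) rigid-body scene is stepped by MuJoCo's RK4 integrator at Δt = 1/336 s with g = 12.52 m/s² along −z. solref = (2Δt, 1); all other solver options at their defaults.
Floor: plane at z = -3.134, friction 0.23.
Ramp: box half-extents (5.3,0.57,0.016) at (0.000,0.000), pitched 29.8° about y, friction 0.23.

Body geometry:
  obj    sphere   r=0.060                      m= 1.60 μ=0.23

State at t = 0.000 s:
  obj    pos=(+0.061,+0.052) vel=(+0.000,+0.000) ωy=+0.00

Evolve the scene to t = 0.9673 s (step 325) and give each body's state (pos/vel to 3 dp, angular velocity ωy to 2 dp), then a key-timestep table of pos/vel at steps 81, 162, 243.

State at t = 0.9673 s:
  obj    pos=(+1.866,-0.981) vel=(+3.731,-2.137) ωy=+71.64

Key-timestep trajectory:
   step    t(s)  obj.x    obj.z    obj.vx   obj.vz 
     81  0.2411   +0.173  -0.012  +0.930  -0.533
    162  0.4821   +0.510  -0.204  +1.860  -1.065
    243  0.7232   +1.070  -0.525  +2.789  -1.597


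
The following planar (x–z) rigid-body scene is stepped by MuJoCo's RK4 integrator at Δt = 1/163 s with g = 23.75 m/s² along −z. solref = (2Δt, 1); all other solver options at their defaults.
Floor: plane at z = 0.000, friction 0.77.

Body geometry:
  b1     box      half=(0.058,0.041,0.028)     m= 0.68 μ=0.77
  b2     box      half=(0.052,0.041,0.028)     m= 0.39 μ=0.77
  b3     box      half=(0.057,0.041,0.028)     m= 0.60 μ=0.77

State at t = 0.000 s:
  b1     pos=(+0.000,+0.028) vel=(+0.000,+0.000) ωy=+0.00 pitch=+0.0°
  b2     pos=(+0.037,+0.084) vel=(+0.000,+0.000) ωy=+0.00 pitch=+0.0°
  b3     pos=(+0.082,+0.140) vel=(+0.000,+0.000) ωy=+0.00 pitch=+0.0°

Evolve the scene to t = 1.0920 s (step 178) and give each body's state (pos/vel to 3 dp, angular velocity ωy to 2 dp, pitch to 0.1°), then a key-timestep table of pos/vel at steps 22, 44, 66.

State at t = 1.0920 s:
  b1     pos=(+0.000,+0.028) vel=(+0.000,+0.000) ωy=+0.00 pitch=+0.0°
  b2     pos=(+0.093,+0.052) vel=(+0.000,+0.000) ωy=+0.00 pitch=+90.0°
  b3     pos=(+0.269,+0.028) vel=(+0.000,+0.000) ωy=+0.00 pitch=+180.0°

Key-timestep trajectory:
   step    t(s)  b1.x    b1.z    b1.vx   b1.vz   b2.x    b2.z    b2.vx   b2.vz   b3.x    b3.z    b3.vx   b3.vz 
     22  0.1350   +0.000  +0.028  -0.002  +0.000   +0.046  +0.089  +0.185  +0.070   +0.106  +0.128  +0.435  -0.288
     44  0.2699   +0.000  +0.028  +0.000  +0.000   +0.095  +0.048  -0.013  +0.088   +0.188  +0.059  +0.481  +0.227
     66  0.4049   +0.000  +0.028  +0.000  +0.000   +0.093  +0.052  +0.000  +0.000   +0.250  +0.048  +0.657  -0.509


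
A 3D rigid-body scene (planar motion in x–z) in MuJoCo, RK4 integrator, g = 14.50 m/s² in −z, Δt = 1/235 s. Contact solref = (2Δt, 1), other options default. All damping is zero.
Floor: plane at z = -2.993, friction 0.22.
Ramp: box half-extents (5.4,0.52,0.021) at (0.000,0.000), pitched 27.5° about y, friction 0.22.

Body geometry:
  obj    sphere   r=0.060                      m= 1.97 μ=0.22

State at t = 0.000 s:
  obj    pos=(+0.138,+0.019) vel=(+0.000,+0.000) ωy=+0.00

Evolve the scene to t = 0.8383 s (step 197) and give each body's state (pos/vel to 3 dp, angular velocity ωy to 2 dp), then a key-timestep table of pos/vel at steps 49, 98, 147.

State at t = 0.8383 s:
  obj    pos=(+1.629,-0.757) vel=(+3.556,-1.851) ωy=+66.80

Key-timestep trajectory:
   step    t(s)  obj.x    obj.z    obj.vx   obj.vz 
     49  0.2085   +0.230  -0.029  +0.885  -0.461
     98  0.4170   +0.507  -0.173  +1.769  -0.921
    147  0.6255   +0.968  -0.413  +2.654  -1.381


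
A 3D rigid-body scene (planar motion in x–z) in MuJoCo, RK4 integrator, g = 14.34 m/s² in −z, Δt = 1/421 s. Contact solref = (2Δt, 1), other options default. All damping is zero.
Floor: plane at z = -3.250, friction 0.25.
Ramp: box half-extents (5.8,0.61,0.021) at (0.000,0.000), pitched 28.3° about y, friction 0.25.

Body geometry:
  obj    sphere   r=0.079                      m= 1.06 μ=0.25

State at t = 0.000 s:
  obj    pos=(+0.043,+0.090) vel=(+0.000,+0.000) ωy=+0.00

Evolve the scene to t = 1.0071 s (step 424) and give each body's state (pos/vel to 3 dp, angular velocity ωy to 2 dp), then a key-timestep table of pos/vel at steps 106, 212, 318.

State at t = 1.0071 s:
  obj    pos=(+2.212,-1.077) vel=(+4.306,-2.319) ωy=+61.90

Key-timestep trajectory:
   step    t(s)  obj.x    obj.z    obj.vx   obj.vz 
    106  0.2518   +0.179  +0.017  +1.077  -0.580
    212  0.5036   +0.585  -0.202  +2.153  -1.159
    318  0.7553   +1.263  -0.566  +3.230  -1.739


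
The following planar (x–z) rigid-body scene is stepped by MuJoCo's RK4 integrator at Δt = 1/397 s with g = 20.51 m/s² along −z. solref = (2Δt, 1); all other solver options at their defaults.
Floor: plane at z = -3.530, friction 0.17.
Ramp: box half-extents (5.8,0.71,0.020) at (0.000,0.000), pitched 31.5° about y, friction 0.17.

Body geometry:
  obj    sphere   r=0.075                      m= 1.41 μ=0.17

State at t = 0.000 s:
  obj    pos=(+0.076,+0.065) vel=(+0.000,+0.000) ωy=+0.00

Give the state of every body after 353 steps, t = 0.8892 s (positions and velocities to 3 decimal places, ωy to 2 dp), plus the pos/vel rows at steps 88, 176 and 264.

State at t = 0.8892 s:
  obj    pos=(+2.687,-1.535) vel=(+5.868,-3.607) ωy=+88.01

Key-timestep trajectory:
   step    t(s)  obj.x    obj.z    obj.vx   obj.vz 
     88  0.2217   +0.238  -0.035  +1.466  -0.893
    176  0.4433   +0.725  -0.333  +2.927  -1.798
    264  0.6650   +1.536  -0.830  +4.398  -2.675


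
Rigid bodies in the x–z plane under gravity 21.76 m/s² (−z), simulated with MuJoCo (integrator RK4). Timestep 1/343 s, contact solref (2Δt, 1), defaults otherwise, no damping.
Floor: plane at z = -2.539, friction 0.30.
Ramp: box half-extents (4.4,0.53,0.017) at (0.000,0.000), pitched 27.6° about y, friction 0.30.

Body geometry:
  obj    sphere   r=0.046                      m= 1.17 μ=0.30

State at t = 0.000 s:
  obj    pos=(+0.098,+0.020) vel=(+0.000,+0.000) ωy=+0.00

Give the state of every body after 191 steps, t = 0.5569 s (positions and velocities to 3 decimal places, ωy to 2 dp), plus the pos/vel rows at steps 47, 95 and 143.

State at t = 0.5569 s:
  obj    pos=(+1.087,-0.497) vel=(+3.554,-1.858) ωy=+87.16

Key-timestep trajectory:
   step    t(s)  obj.x    obj.z    obj.vx   obj.vz 
     47  0.1370   +0.158  -0.011  +0.875  -0.457
     95  0.2770   +0.343  -0.108  +1.768  -0.924
    143  0.4169   +0.653  -0.270  +2.661  -1.391


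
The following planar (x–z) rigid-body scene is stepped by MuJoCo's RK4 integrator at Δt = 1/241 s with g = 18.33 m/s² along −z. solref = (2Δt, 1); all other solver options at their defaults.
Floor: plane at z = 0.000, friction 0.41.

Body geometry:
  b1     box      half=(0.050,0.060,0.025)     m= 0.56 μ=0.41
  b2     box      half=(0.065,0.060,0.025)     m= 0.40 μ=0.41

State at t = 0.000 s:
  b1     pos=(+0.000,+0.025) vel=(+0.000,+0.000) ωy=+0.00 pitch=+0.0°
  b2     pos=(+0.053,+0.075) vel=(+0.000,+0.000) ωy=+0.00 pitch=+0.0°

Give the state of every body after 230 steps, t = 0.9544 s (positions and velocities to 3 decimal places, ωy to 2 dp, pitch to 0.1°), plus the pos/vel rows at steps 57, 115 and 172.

State at t = 0.9544 s:
  b1     pos=(-0.001,+0.025) vel=(+0.000,+0.000) ωy=+0.00 pitch=+0.0°
  b2     pos=(+0.072,+0.063) vel=(+0.000,-0.001) ωy=-0.02 pitch=+44.2°

Key-timestep trajectory:
   step    t(s)  b1.x    b1.z    b1.vx   b1.vz   b2.x    b2.z    b2.vx   b2.vz 
     57  0.2365   +0.000  +0.025  +0.000  +0.000   +0.079  +0.067  +0.105  +0.043
    115  0.4772   +0.000  +0.025  +0.000  +0.000   +0.072  +0.063  +0.001  +0.000
    172  0.7137   +0.000  +0.025  +0.000  +0.000   +0.072  +0.063  +0.000  -0.001


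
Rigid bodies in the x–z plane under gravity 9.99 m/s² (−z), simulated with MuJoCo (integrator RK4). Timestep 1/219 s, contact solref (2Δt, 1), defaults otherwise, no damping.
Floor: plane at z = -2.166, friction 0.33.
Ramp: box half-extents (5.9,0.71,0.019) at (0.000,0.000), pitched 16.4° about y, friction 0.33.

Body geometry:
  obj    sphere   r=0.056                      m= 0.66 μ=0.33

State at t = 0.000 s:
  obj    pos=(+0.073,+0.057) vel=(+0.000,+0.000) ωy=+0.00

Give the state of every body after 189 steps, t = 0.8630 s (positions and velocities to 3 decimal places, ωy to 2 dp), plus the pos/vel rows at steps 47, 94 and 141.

State at t = 0.8630 s:
  obj    pos=(+0.793,-0.155) vel=(+1.668,-0.491) ωy=+31.04

Key-timestep trajectory:
   step    t(s)  obj.x    obj.z    obj.vx   obj.vz 
     47  0.2146   +0.117  +0.044  +0.415  -0.122
     94  0.4292   +0.251  +0.004  +0.830  -0.244
    141  0.6438   +0.474  -0.061  +1.244  -0.366


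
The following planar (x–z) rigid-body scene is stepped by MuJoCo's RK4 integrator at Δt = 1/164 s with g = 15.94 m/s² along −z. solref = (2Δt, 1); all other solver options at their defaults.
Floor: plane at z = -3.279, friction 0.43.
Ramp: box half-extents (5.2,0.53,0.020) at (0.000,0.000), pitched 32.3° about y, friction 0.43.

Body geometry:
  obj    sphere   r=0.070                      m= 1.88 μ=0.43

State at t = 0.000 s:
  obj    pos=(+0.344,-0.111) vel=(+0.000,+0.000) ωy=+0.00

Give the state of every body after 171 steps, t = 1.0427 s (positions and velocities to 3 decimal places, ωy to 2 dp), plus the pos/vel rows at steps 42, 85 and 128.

State at t = 1.0427 s:
  obj    pos=(+3.140,-1.878) vel=(+5.362,-3.390) ωy=+90.61

Key-timestep trajectory:
   step    t(s)  obj.x    obj.z    obj.vx   obj.vz 
     42  0.2561   +0.513  -0.218  +1.317  -0.833
     85  0.5183   +1.035  -0.548  +2.666  -1.685
    128  0.7805   +1.911  -1.101  +4.014  -2.537


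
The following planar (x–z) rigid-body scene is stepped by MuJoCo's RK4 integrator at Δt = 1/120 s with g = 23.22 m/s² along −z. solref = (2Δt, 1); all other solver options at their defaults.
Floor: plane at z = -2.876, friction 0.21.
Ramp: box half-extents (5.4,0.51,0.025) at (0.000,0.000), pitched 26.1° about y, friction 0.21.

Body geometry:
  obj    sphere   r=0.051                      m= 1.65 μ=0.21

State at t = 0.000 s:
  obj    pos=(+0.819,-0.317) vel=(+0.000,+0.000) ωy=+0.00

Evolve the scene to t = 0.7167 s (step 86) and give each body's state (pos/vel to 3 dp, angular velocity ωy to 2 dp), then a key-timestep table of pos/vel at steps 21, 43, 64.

State at t = 0.7167 s:
  obj    pos=(+2.502,-1.141) vel=(+4.697,-2.301) ωy=+102.48

Key-timestep trajectory:
   step    t(s)  obj.x    obj.z    obj.vx   obj.vz 
     21  0.1750   +0.920  -0.366  +1.147  -0.562
     43  0.3583   +1.240  -0.523  +2.349  -1.151
     64  0.5333   +1.751  -0.773  +3.495  -1.712


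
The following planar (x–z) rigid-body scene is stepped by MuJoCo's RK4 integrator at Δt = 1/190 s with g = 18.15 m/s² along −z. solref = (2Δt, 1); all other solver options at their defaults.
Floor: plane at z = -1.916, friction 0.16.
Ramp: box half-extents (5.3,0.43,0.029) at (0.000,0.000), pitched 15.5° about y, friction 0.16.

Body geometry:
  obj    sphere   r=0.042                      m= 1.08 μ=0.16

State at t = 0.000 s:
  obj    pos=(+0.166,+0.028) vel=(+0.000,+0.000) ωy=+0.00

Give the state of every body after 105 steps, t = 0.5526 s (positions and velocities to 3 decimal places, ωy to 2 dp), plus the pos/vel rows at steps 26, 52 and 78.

State at t = 0.5526 s:
  obj    pos=(+0.676,-0.114) vel=(+1.845,-0.512) ωy=+45.57

Key-timestep trajectory:
   step    t(s)  obj.x    obj.z    obj.vx   obj.vz 
     26  0.1368   +0.197  +0.019  +0.457  -0.127
     52  0.2737   +0.291  -0.007  +0.914  -0.253
     78  0.4105   +0.447  -0.050  +1.371  -0.380


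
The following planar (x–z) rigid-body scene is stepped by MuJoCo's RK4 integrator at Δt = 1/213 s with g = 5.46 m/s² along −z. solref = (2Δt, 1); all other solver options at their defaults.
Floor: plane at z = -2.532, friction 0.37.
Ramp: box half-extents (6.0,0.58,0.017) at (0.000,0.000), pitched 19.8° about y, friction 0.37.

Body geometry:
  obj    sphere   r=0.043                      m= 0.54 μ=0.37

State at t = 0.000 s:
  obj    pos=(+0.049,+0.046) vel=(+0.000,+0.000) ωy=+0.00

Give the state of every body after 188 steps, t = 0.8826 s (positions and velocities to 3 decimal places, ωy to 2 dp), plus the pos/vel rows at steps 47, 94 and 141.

State at t = 0.8826 s:
  obj    pos=(+0.533,-0.128) vel=(+1.097,-0.395) ωy=+27.11

Key-timestep trajectory:
   step    t(s)  obj.x    obj.z    obj.vx   obj.vz 
     47  0.2207   +0.079  +0.035  +0.274  -0.099
     94  0.4413   +0.170  +0.003  +0.549  -0.198
    141  0.6620   +0.321  -0.052  +0.823  -0.296


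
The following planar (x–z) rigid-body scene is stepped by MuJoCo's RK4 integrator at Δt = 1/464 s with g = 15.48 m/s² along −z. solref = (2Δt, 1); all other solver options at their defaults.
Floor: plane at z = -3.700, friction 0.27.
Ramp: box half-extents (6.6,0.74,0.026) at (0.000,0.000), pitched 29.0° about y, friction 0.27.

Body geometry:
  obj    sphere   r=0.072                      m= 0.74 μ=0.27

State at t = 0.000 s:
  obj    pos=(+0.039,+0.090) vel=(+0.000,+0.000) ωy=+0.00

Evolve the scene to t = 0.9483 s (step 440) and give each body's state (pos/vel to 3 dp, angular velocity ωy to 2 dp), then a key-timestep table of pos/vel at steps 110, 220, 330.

State at t = 0.9483 s:
  obj    pos=(+2.147,-1.078) vel=(+4.446,-2.465) ωy=+70.59

Key-timestep trajectory:
   step    t(s)  obj.x    obj.z    obj.vx   obj.vz 
    110  0.2371   +0.171  +0.017  +1.112  -0.616
    220  0.4741   +0.566  -0.202  +2.223  -1.232
    330  0.7112   +1.225  -0.567  +3.335  -1.848


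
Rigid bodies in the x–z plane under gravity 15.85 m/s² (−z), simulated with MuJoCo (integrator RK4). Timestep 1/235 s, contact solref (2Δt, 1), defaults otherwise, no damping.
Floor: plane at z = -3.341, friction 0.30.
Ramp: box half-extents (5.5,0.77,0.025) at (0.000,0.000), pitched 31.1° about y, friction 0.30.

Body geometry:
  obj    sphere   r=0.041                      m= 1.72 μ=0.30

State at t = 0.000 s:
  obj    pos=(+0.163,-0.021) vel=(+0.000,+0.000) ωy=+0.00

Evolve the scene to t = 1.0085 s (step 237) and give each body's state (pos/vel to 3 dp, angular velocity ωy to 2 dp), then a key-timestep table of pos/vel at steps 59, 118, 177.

State at t = 1.0085 s:
  obj    pos=(+2.710,-1.557) vel=(+5.050,-3.046) ωy=+143.82

Key-timestep trajectory:
   step    t(s)  obj.x    obj.z    obj.vx   obj.vz 
     59  0.2511   +0.321  -0.116  +1.257  -0.758
    118  0.5021   +0.794  -0.402  +2.515  -1.517
    177  0.7532   +1.583  -0.878  +3.772  -2.275


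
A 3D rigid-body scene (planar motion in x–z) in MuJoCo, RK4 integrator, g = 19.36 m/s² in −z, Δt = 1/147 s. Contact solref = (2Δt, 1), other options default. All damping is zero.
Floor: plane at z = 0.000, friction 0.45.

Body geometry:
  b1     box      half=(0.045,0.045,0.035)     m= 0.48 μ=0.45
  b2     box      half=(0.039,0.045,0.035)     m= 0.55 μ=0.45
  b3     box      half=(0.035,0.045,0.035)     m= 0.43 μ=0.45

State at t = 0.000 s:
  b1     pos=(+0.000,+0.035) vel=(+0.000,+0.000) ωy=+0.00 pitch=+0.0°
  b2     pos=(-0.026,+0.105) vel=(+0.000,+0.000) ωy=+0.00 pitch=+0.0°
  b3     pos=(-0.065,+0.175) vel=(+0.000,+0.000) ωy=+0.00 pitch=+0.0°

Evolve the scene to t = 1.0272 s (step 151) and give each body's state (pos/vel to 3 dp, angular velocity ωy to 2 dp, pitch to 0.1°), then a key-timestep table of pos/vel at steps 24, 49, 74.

State at t = 1.0272 s:
  b1     pos=(+0.000,+0.035) vel=(+0.000,+0.000) ωy=+0.00 pitch=+0.0°
  b2     pos=(-0.026,+0.105) vel=(+0.000,+0.000) ωy=+0.00 pitch=+0.0°
  b3     pos=(-0.097,+0.035) vel=(+0.000,+0.000) ωy=+0.00 pitch=-90.0°

Key-timestep trajectory:
   step    t(s)  b1.x    b1.z    b1.vx   b1.vz   b2.x    b2.z    b2.vx   b2.vz   b3.x    b3.z    b3.vx   b3.vz 
     24  0.1633   +0.000  +0.035  +0.000  +0.000   -0.026  +0.105  +0.000  +0.000   -0.068  +0.175  -0.045  -0.003
     49  0.3333   +0.000  +0.035  +0.000  +0.000   -0.026  +0.105  +0.000  +0.000   -0.105  +0.139  -0.388  -1.032
     74  0.5034   +0.000  +0.035  +0.000  +0.000   -0.026  +0.105  +0.000  +0.000   -0.123  +0.047  +0.192  -0.052


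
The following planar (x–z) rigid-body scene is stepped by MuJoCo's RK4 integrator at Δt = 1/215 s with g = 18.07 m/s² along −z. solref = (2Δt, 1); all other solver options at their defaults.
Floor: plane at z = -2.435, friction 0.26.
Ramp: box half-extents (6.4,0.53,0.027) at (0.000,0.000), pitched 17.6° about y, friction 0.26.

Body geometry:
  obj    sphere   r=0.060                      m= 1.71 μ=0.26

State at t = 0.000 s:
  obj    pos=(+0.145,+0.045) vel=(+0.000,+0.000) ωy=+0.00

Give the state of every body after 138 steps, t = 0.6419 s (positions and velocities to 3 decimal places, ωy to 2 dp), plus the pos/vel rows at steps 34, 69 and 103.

State at t = 0.6419 s:
  obj    pos=(+0.911,-0.198) vel=(+2.388,-0.757) ωy=+41.74

Key-timestep trajectory:
   step    t(s)  obj.x    obj.z    obj.vx   obj.vz 
     34  0.1581   +0.192  +0.030  +0.588  -0.187
     69  0.3209   +0.337  -0.016  +1.194  -0.379
    103  0.4791   +0.572  -0.090  +1.782  -0.565


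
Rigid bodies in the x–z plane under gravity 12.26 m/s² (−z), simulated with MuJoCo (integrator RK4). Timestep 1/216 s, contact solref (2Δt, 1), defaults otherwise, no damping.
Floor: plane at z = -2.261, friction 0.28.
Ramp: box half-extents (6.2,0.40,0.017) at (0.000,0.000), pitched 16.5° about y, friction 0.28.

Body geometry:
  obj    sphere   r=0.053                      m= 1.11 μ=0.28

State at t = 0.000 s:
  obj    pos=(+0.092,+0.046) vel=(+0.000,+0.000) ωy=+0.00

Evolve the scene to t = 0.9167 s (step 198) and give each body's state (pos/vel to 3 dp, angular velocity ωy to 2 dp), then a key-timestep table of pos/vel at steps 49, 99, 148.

State at t = 0.9167 s:
  obj    pos=(+1.094,-0.251) vel=(+2.186,-0.648) ωy=+43.01

Key-timestep trajectory:
   step    t(s)  obj.x    obj.z    obj.vx   obj.vz 
     49  0.2269   +0.153  +0.028  +0.541  -0.160
     99  0.4583   +0.342  -0.028  +1.093  -0.324
    148  0.6852   +0.652  -0.120  +1.634  -0.484


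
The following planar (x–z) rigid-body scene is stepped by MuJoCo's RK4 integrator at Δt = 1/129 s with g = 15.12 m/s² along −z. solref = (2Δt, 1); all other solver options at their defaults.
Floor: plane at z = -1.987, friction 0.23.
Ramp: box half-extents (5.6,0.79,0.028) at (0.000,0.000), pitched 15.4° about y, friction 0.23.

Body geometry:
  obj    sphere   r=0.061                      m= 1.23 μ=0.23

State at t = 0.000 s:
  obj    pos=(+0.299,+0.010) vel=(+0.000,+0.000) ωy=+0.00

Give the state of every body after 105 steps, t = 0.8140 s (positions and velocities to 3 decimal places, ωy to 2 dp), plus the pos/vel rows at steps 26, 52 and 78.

State at t = 0.8140 s:
  obj    pos=(+1.215,-0.242) vel=(+2.251,-0.620) ωy=+38.26

Key-timestep trajectory:
   step    t(s)  obj.x    obj.z    obj.vx   obj.vz 
     26  0.2016   +0.355  -0.006  +0.557  -0.154
     52  0.4031   +0.524  -0.052  +1.115  -0.307
     78  0.6047   +0.805  -0.129  +1.672  -0.461


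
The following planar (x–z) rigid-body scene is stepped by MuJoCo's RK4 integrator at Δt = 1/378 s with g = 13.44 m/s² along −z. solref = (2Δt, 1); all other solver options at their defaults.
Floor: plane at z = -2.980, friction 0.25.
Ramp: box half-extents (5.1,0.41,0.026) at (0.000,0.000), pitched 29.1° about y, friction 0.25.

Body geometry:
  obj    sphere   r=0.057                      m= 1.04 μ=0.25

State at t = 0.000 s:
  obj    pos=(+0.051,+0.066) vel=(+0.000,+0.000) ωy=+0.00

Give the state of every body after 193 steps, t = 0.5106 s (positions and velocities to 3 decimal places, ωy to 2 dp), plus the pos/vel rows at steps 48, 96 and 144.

State at t = 0.5106 s:
  obj    pos=(+0.583,-0.230) vel=(+2.083,-1.159) ωy=+41.81

Key-timestep trajectory:
   step    t(s)  obj.x    obj.z    obj.vx   obj.vz 
     48  0.1270   +0.084  +0.048  +0.518  -0.288
     96  0.2540   +0.183  -0.007  +1.036  -0.577
    144  0.3810   +0.347  -0.098  +1.554  -0.865


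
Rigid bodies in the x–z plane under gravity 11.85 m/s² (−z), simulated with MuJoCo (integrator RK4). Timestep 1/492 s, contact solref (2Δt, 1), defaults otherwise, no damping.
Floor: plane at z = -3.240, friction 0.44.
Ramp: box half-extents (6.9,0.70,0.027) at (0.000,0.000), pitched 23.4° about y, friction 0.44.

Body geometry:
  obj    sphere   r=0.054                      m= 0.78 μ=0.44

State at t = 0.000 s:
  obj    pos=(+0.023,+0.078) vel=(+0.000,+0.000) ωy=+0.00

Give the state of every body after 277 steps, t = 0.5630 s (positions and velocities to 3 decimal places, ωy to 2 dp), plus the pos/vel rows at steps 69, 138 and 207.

State at t = 0.5630 s:
  obj    pos=(+0.512,-0.133) vel=(+1.737,-0.752) ωy=+35.04

Key-timestep trajectory:
   step    t(s)  obj.x    obj.z    obj.vx   obj.vz 
     69  0.1402   +0.053  +0.065  +0.433  -0.187
    138  0.2805   +0.144  +0.026  +0.865  -0.374
    207  0.4207   +0.296  -0.040  +1.298  -0.562


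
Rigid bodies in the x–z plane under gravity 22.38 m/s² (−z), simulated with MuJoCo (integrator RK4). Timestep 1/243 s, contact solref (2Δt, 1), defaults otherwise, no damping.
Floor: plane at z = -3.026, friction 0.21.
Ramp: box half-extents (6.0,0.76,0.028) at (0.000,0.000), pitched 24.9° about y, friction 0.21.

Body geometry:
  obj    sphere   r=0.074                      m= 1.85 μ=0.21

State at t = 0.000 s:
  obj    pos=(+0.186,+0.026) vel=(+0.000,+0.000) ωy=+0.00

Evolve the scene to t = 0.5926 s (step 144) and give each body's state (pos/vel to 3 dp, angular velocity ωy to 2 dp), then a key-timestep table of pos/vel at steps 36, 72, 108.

State at t = 0.5926 s:
  obj    pos=(+1.258,-0.472) vel=(+3.618,-1.679) ωy=+53.88

Key-timestep trajectory:
   step    t(s)  obj.x    obj.z    obj.vx   obj.vz 
     36  0.1481   +0.253  -0.005  +0.905  -0.420
     72  0.2963   +0.454  -0.098  +1.809  -0.840
    108  0.4444   +0.789  -0.254  +2.714  -1.260


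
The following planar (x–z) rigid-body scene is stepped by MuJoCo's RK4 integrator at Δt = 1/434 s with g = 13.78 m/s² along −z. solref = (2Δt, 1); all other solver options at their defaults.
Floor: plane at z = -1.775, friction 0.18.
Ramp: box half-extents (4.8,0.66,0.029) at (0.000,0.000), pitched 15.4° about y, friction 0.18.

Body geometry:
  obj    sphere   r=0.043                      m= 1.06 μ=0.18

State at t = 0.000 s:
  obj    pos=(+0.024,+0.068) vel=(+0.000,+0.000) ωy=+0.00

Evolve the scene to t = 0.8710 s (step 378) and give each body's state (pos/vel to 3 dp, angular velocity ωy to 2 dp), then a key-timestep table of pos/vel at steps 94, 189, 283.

State at t = 0.8710 s:
  obj    pos=(+0.980,-0.195) vel=(+2.195,-0.605) ωy=+52.94

Key-timestep trajectory:
   step    t(s)  obj.x    obj.z    obj.vx   obj.vz 
     94  0.2166   +0.083  +0.052  +0.546  -0.150
    189  0.4355   +0.263  +0.002  +1.097  -0.302
    283  0.6521   +0.560  -0.080  +1.643  -0.453


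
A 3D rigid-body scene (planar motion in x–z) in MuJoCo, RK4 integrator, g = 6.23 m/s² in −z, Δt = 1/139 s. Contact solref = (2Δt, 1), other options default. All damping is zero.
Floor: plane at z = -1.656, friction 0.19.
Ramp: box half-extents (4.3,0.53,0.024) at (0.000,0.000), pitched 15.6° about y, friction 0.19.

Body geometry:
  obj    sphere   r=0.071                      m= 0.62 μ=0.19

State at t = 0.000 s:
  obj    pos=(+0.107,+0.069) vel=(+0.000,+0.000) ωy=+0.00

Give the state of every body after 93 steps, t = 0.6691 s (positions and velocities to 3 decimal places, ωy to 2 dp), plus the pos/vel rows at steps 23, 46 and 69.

State at t = 0.6691 s:
  obj    pos=(+0.365,-0.003) vel=(+0.771,-0.215) ωy=+11.27

Key-timestep trajectory:
   step    t(s)  obj.x    obj.z    obj.vx   obj.vz 
     23  0.1655   +0.123  +0.064  +0.191  -0.053
     46  0.3309   +0.170  +0.051  +0.382  -0.107
     69  0.4964   +0.249  +0.029  +0.572  -0.160


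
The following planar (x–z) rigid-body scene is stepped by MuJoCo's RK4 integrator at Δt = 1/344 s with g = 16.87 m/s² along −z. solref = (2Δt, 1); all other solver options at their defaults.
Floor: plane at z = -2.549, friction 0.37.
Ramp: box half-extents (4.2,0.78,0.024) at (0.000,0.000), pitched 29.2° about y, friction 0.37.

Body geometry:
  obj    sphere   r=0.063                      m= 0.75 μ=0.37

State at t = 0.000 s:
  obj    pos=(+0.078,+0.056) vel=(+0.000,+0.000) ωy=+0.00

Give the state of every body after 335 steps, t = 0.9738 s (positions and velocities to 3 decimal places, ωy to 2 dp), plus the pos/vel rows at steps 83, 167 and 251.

State at t = 0.9738 s:
  obj    pos=(+2.511,-1.304) vel=(+4.997,-2.793) ωy=+90.86

Key-timestep trajectory:
   step    t(s)  obj.x    obj.z    obj.vx   obj.vz 
     83  0.2413   +0.227  -0.027  +1.238  -0.692
    167  0.4855   +0.683  -0.282  +2.491  -1.392
    251  0.7297   +1.444  -0.707  +3.744  -2.093


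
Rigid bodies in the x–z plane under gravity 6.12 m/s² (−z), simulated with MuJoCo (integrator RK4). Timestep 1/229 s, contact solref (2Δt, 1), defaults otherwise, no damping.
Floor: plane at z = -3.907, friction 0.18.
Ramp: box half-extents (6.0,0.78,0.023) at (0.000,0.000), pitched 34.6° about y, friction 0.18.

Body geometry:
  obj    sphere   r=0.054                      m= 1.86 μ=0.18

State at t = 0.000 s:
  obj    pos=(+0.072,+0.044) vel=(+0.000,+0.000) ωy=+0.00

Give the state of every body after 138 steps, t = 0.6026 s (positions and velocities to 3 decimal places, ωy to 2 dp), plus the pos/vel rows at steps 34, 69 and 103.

State at t = 0.6026 s:
  obj    pos=(+0.456,-0.221) vel=(+1.273,-0.882) ωy=+25.26

Key-timestep trajectory:
   step    t(s)  obj.x    obj.z    obj.vx   obj.vz 
     34  0.1485   +0.095  +0.028  +0.315  -0.214
     69  0.3013   +0.168  -0.022  +0.637  -0.439
    103  0.4498   +0.286  -0.104  +0.951  -0.656


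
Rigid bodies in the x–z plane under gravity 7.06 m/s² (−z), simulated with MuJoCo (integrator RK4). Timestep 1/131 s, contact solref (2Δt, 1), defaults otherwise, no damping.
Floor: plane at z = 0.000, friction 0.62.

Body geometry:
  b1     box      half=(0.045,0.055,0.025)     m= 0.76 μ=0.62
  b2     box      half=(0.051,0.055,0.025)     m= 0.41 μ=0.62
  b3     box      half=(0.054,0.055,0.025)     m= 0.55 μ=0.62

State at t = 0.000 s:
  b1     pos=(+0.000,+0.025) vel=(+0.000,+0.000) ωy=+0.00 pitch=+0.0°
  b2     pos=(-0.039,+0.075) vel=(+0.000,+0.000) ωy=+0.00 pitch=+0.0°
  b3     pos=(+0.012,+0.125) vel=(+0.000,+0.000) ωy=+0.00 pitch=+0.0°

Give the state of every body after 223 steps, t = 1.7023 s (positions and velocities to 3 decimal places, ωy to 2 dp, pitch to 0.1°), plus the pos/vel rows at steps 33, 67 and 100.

State at t = 1.7023 s:
  b1     pos=(+0.000,+0.025) vel=(+0.000,+0.000) ωy=+0.00 pitch=+0.0°
  b2     pos=(-0.039,+0.075) vel=(+0.000,+0.000) ωy=+0.00 pitch=+0.0°
  b3     pos=(+0.133,+0.025) vel=(+0.000,+0.000) ωy=+0.00 pitch=+180.0°

Key-timestep trajectory:
   step    t(s)  b1.x    b1.z    b1.vx   b1.vz   b2.x    b2.z    b2.vx   b2.vz   b3.x    b3.z    b3.vx   b3.vz 
     33  0.2519   +0.000  +0.025  +0.000  +0.000   -0.039  +0.075  +0.000  +0.000   +0.013  +0.125  +0.009  +0.000
     67  0.5115   +0.000  +0.025  +0.000  +0.000   -0.039  +0.075  -0.001  +0.000   +0.023  +0.122  +0.100  -0.050
    100  0.7634   +0.000  +0.025  +0.000  +0.000   -0.039  +0.075  +0.000  +0.000   +0.080  +0.095  +0.362  -0.281


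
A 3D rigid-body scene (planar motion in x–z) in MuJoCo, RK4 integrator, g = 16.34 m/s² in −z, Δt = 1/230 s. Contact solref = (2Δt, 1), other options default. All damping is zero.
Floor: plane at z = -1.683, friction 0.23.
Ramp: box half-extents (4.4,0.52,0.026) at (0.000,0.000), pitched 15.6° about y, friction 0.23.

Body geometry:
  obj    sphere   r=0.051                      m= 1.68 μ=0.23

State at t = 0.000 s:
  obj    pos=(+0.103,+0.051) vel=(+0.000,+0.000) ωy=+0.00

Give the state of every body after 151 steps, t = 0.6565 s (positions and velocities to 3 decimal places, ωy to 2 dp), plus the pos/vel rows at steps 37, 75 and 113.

State at t = 0.6565 s:
  obj    pos=(+0.755,-0.131) vel=(+1.985,-0.554) ωy=+40.40

Key-timestep trajectory:
   step    t(s)  obj.x    obj.z    obj.vx   obj.vz 
     37  0.1609   +0.142  +0.040  +0.486  -0.136
     75  0.3261   +0.264  +0.006  +0.986  -0.275
    113  0.4913   +0.468  -0.051  +1.485  -0.415


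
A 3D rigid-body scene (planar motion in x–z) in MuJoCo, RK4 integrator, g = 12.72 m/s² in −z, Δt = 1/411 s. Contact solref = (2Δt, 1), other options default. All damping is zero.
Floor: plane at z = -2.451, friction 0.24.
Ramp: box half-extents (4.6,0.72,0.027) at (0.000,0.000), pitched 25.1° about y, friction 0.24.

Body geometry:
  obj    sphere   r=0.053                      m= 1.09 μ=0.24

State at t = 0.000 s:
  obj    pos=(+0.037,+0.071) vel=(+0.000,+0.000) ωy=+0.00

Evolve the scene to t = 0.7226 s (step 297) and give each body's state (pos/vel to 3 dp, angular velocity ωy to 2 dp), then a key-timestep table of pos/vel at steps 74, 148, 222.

State at t = 0.7226 s:
  obj    pos=(+0.948,-0.356) vel=(+2.522,-1.182) ωy=+52.54

Key-timestep trajectory:
   step    t(s)  obj.x    obj.z    obj.vx   obj.vz 
     74  0.1800   +0.094  +0.044  +0.629  -0.294
    148  0.3601   +0.263  -0.035  +1.257  -0.589
    222  0.5401   +0.546  -0.168  +1.885  -0.883


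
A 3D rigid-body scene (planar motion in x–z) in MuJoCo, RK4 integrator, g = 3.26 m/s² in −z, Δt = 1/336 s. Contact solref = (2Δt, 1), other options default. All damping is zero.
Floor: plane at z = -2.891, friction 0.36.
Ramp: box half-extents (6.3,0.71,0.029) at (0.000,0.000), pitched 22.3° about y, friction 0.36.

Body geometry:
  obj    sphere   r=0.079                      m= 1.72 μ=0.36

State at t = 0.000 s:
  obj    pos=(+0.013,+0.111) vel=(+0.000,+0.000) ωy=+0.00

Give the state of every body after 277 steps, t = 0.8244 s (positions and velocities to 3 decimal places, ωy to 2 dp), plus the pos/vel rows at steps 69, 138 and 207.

State at t = 0.8244 s:
  obj    pos=(+0.291,-0.003) vel=(+0.674,-0.276) ωy=+9.22

Key-timestep trajectory:
   step    t(s)  obj.x    obj.z    obj.vx   obj.vz 
     69  0.2054   +0.030  +0.104  +0.168  -0.069
    138  0.4107   +0.082  +0.083  +0.336  -0.138
    207  0.6161   +0.168  +0.048  +0.504  -0.207


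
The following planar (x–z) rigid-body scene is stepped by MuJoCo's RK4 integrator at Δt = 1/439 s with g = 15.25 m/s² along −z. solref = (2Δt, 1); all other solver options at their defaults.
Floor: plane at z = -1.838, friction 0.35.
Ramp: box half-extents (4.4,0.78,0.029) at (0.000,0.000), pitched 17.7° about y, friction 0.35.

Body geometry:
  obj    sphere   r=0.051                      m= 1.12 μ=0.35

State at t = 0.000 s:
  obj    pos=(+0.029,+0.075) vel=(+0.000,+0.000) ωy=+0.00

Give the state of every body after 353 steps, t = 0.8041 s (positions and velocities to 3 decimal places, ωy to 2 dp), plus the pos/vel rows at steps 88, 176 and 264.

State at t = 0.8041 s:
  obj    pos=(+1.049,-0.251) vel=(+2.537,-0.810) ωy=+52.21

Key-timestep trajectory:
   step    t(s)  obj.x    obj.z    obj.vx   obj.vz 
     88  0.2005   +0.092  +0.054  +0.633  -0.202
    176  0.4009   +0.283  -0.006  +1.265  -0.404
    264  0.6014   +0.599  -0.107  +1.897  -0.606


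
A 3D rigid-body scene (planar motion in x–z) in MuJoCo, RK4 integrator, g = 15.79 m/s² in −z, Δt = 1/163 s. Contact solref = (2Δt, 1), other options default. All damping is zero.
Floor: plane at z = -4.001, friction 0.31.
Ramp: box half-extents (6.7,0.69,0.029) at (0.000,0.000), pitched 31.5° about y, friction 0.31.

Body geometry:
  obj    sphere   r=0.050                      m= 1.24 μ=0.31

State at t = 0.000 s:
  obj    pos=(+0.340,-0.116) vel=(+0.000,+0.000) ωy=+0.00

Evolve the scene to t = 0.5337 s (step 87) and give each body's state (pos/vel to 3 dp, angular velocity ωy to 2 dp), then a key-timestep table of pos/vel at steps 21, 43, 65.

State at t = 0.5337 s:
  obj    pos=(+1.056,-0.554) vel=(+2.682,-1.644) ωy=+62.88

Key-timestep trajectory:
   step    t(s)  obj.x    obj.z    obj.vx   obj.vz 
     21  0.1288   +0.382  -0.141  +0.648  -0.397
     43  0.2638   +0.515  -0.223  +1.326  -0.812
     65  0.3988   +0.740  -0.361  +2.004  -1.228


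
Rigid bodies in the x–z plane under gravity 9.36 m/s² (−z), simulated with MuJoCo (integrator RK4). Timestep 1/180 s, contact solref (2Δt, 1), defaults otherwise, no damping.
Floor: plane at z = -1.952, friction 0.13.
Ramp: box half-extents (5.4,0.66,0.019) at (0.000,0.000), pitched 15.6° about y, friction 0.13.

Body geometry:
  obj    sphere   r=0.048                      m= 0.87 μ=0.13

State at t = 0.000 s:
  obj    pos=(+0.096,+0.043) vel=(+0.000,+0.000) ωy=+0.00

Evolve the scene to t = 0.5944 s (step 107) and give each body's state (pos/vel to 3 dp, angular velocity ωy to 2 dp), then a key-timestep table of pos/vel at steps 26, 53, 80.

State at t = 0.5944 s:
  obj    pos=(+0.402,-0.043) vel=(+1.030,-0.287) ωy=+22.26

Key-timestep trajectory:
   step    t(s)  obj.x    obj.z    obj.vx   obj.vz 
     26  0.1444   +0.114  +0.038  +0.250  -0.070
     53  0.2944   +0.171  +0.022  +0.510  -0.142
     80  0.4444   +0.267  -0.005  +0.770  -0.215


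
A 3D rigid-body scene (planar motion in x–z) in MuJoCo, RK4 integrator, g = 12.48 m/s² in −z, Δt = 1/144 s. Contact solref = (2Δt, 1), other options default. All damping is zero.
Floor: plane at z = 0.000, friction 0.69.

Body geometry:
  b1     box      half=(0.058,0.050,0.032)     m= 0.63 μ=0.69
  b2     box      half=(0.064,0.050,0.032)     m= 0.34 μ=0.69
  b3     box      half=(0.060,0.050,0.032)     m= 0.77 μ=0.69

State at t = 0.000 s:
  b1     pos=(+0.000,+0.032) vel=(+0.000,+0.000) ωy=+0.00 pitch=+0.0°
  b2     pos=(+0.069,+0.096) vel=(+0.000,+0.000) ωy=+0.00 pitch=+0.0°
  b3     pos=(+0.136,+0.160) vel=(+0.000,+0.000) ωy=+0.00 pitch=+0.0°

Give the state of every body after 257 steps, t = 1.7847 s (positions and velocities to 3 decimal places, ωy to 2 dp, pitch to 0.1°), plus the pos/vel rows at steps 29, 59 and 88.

State at t = 1.7847 s:
  b1     pos=(+0.000,+0.032) vel=(+0.000,+0.000) ωy=+0.00 pitch=+0.0°
  b2     pos=(+0.131,+0.064) vel=(+0.000,+0.000) ωy=+0.00 pitch=+90.0°
  b3     pos=(+0.240,+0.060) vel=(+0.000,+0.000) ωy=+0.00 pitch=+90.0°

Key-timestep trajectory:
   step    t(s)  b1.x    b1.z    b1.vx   b1.vz   b2.x    b2.z    b2.vx   b2.vz   b3.x    b3.z    b3.vx   b3.vz 
     29  0.2014   +0.000  +0.032  +0.000  +0.000   +0.102  +0.070  +0.314  +0.057   +0.197  +0.063  +0.099  +0.216
     59  0.4097   +0.000  +0.032  +0.000  +0.000   +0.131  +0.064  -0.108  -0.048   +0.230  +0.064  +0.300  -0.103
     88  0.6111   +0.000  +0.032  +0.000  +0.000   +0.131  +0.064  +0.000  +0.000   +0.239  +0.060  -0.125  +0.034


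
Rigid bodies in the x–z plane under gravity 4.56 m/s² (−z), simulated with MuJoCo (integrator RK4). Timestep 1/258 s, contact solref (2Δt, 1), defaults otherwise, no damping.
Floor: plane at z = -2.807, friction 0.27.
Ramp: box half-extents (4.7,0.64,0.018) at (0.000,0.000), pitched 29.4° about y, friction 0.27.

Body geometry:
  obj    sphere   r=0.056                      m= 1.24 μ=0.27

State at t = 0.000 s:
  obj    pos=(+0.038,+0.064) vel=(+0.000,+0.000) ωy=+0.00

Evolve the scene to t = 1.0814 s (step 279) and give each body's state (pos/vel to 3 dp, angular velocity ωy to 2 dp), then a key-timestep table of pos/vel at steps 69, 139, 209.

State at t = 1.0814 s:
  obj    pos=(+0.852,-0.395) vel=(+1.506,-0.849) ωy=+30.87

Key-timestep trajectory:
   step    t(s)  obj.x    obj.z    obj.vx   obj.vz 
     69  0.2674   +0.088  +0.036  +0.373  -0.210
    139  0.5388   +0.240  -0.050  +0.751  -0.423
    209  0.8101   +0.495  -0.194  +1.129  -0.636
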